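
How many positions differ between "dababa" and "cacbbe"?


Comparing "dababa" and "cacbbe" position by position:
  Position 0: 'd' vs 'c' => DIFFER
  Position 1: 'a' vs 'a' => same
  Position 2: 'b' vs 'c' => DIFFER
  Position 3: 'a' vs 'b' => DIFFER
  Position 4: 'b' vs 'b' => same
  Position 5: 'a' vs 'e' => DIFFER
Positions that differ: 4

4


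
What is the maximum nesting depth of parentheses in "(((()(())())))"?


Input: "(((()(())())))"
Tracking depth:
  Position 0 '(': depth becomes 1
  Position 1 '(': depth becomes 2
  Position 2 '(': depth becomes 3
  Position 3 '(': depth becomes 4
  Position 4 ')': depth becomes 3
  Position 5 '(': depth becomes 4
  Position 6 '(': depth becomes 5
  Position 7 ')': depth becomes 4
  Position 8 ')': depth becomes 3
  Position 9 '(': depth becomes 4
  Position 10 ')': depth becomes 3
  Position 11 ')': depth becomes 2
  Position 12 ')': depth becomes 1
  Position 13 ')': depth becomes 0
Maximum depth reached: 5

5


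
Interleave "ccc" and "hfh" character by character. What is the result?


Interleaving "ccc" and "hfh":
  Position 0: 'c' from first, 'h' from second => "ch"
  Position 1: 'c' from first, 'f' from second => "cf"
  Position 2: 'c' from first, 'h' from second => "ch"
Result: chcfch

chcfch


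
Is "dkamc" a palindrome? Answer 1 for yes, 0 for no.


Input: dkamc
Reversed: cmakd
  Compare pos 0 ('d') with pos 4 ('c'): MISMATCH
  Compare pos 1 ('k') with pos 3 ('m'): MISMATCH
Result: not a palindrome

0


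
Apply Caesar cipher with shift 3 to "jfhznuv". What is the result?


Caesar cipher: shift "jfhznuv" by 3
  'j' (pos 9) + 3 = pos 12 = 'm'
  'f' (pos 5) + 3 = pos 8 = 'i'
  'h' (pos 7) + 3 = pos 10 = 'k'
  'z' (pos 25) + 3 = pos 2 = 'c'
  'n' (pos 13) + 3 = pos 16 = 'q'
  'u' (pos 20) + 3 = pos 23 = 'x'
  'v' (pos 21) + 3 = pos 24 = 'y'
Result: mikcqxy

mikcqxy


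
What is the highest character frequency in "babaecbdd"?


Input: babaecbdd
Character counts:
  'a': 2
  'b': 3
  'c': 1
  'd': 2
  'e': 1
Maximum frequency: 3

3


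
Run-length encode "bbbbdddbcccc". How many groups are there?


Input: bbbbdddbcccc
Scanning for consecutive runs:
  Group 1: 'b' x 4 (positions 0-3)
  Group 2: 'd' x 3 (positions 4-6)
  Group 3: 'b' x 1 (positions 7-7)
  Group 4: 'c' x 4 (positions 8-11)
Total groups: 4

4


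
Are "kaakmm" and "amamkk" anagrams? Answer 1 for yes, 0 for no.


Strings: "kaakmm", "amamkk"
Sorted first:  aakkmm
Sorted second: aakkmm
Sorted forms match => anagrams

1


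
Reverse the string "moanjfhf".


Input: moanjfhf
Reading characters right to left:
  Position 7: 'f'
  Position 6: 'h'
  Position 5: 'f'
  Position 4: 'j'
  Position 3: 'n'
  Position 2: 'a'
  Position 1: 'o'
  Position 0: 'm'
Reversed: fhfjnaom

fhfjnaom


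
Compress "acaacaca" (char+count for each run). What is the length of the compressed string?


Input: acaacaca
Runs:
  'a' x 1 => "a1"
  'c' x 1 => "c1"
  'a' x 2 => "a2"
  'c' x 1 => "c1"
  'a' x 1 => "a1"
  'c' x 1 => "c1"
  'a' x 1 => "a1"
Compressed: "a1c1a2c1a1c1a1"
Compressed length: 14

14


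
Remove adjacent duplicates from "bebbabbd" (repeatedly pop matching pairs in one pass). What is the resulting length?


Input: bebbabbd
Stack-based adjacent duplicate removal:
  Read 'b': push. Stack: b
  Read 'e': push. Stack: be
  Read 'b': push. Stack: beb
  Read 'b': matches stack top 'b' => pop. Stack: be
  Read 'a': push. Stack: bea
  Read 'b': push. Stack: beab
  Read 'b': matches stack top 'b' => pop. Stack: bea
  Read 'd': push. Stack: bead
Final stack: "bead" (length 4)

4


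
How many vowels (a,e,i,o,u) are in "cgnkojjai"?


Input: cgnkojjai
Checking each character:
  'c' at position 0: consonant
  'g' at position 1: consonant
  'n' at position 2: consonant
  'k' at position 3: consonant
  'o' at position 4: vowel (running total: 1)
  'j' at position 5: consonant
  'j' at position 6: consonant
  'a' at position 7: vowel (running total: 2)
  'i' at position 8: vowel (running total: 3)
Total vowels: 3

3


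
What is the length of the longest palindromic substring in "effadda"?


Input: "effadda"
Checking substrings for palindromes:
  [3:7] "adda" (len 4) => palindrome
  [1:3] "ff" (len 2) => palindrome
  [4:6] "dd" (len 2) => palindrome
Longest palindromic substring: "adda" with length 4

4


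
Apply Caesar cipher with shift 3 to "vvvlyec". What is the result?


Caesar cipher: shift "vvvlyec" by 3
  'v' (pos 21) + 3 = pos 24 = 'y'
  'v' (pos 21) + 3 = pos 24 = 'y'
  'v' (pos 21) + 3 = pos 24 = 'y'
  'l' (pos 11) + 3 = pos 14 = 'o'
  'y' (pos 24) + 3 = pos 1 = 'b'
  'e' (pos 4) + 3 = pos 7 = 'h'
  'c' (pos 2) + 3 = pos 5 = 'f'
Result: yyyobhf

yyyobhf


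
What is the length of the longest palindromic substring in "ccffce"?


Input: "ccffce"
Checking substrings for palindromes:
  [1:5] "cffc" (len 4) => palindrome
  [0:2] "cc" (len 2) => palindrome
  [2:4] "ff" (len 2) => palindrome
Longest palindromic substring: "cffc" with length 4

4


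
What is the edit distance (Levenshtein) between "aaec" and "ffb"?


Computing edit distance: "aaec" -> "ffb"
DP table:
           f    f    b
      0    1    2    3
  a   1    1    2    3
  a   2    2    2    3
  e   3    3    3    3
  c   4    4    4    4
Edit distance = dp[4][3] = 4

4


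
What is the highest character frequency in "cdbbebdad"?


Input: cdbbebdad
Character counts:
  'a': 1
  'b': 3
  'c': 1
  'd': 3
  'e': 1
Maximum frequency: 3

3


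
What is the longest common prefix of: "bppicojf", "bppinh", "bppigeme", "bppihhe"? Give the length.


Words: bppicojf, bppinh, bppigeme, bppihhe
  Position 0: all 'b' => match
  Position 1: all 'p' => match
  Position 2: all 'p' => match
  Position 3: all 'i' => match
  Position 4: ('c', 'n', 'g', 'h') => mismatch, stop
LCP = "bppi" (length 4)

4


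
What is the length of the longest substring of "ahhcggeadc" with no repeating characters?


Input: "ahhcggeadc"
Sliding window (track last position of each char):
  Position 0 ('a'): window [0,0] length 1 -- new best
  Position 1 ('h'): window [0,1] length 2 -- new best
  Position 2 ('h'): repeat (last at 1), move window start to 2
  Position 2 ('h'): window [2,2] length 1
  Position 3 ('c'): window [2,3] length 2
  Position 4 ('g'): window [2,4] length 3 -- new best
  Position 5 ('g'): repeat (last at 4), move window start to 5
  Position 5 ('g'): window [5,5] length 1
  Position 6 ('e'): window [5,6] length 2
  Position 7 ('a'): window [5,7] length 3
  Position 8 ('d'): window [5,8] length 4 -- new best
  Position 9 ('c'): window [5,9] length 5 -- new best
Longest substring with no repeats: "geadc" with length 5

5


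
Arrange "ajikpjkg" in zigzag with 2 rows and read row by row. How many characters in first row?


Zigzag "ajikpjkg" into 2 rows:
Placing characters:
  'a' => row 0
  'j' => row 1
  'i' => row 0
  'k' => row 1
  'p' => row 0
  'j' => row 1
  'k' => row 0
  'g' => row 1
Rows:
  Row 0: "aipk"
  Row 1: "jkjg"
First row length: 4

4


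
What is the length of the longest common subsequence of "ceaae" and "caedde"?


LCS of "ceaae" and "caedde"
DP table:
           c    a    e    d    d    e
      0    0    0    0    0    0    0
  c   0    1    1    1    1    1    1
  e   0    1    1    2    2    2    2
  a   0    1    2    2    2    2    2
  a   0    1    2    2    2    2    2
  e   0    1    2    3    3    3    3
LCS length = dp[5][6] = 3

3


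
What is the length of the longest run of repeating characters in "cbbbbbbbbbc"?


Input: "cbbbbbbbbbc"
Scanning for longest run:
  Position 1 ('b'): new char, reset run to 1
  Position 2 ('b'): continues run of 'b', length=2
  Position 3 ('b'): continues run of 'b', length=3
  Position 4 ('b'): continues run of 'b', length=4
  Position 5 ('b'): continues run of 'b', length=5
  Position 6 ('b'): continues run of 'b', length=6
  Position 7 ('b'): continues run of 'b', length=7
  Position 8 ('b'): continues run of 'b', length=8
  Position 9 ('b'): continues run of 'b', length=9
  Position 10 ('c'): new char, reset run to 1
Longest run: 'b' with length 9

9


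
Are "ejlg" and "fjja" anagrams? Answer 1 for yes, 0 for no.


Strings: "ejlg", "fjja"
Sorted first:  egjl
Sorted second: afjj
Differ at position 0: 'e' vs 'a' => not anagrams

0


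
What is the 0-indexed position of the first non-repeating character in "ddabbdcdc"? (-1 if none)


Input: ddabbdcdc
Character frequencies:
  'a': 1
  'b': 2
  'c': 2
  'd': 4
Scanning left to right for freq == 1:
  Position 0 ('d'): freq=4, skip
  Position 1 ('d'): freq=4, skip
  Position 2 ('a'): unique! => answer = 2

2


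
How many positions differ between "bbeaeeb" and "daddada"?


Comparing "bbeaeeb" and "daddada" position by position:
  Position 0: 'b' vs 'd' => DIFFER
  Position 1: 'b' vs 'a' => DIFFER
  Position 2: 'e' vs 'd' => DIFFER
  Position 3: 'a' vs 'd' => DIFFER
  Position 4: 'e' vs 'a' => DIFFER
  Position 5: 'e' vs 'd' => DIFFER
  Position 6: 'b' vs 'a' => DIFFER
Positions that differ: 7

7


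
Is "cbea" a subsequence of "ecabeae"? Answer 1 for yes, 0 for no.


Check if "cbea" is a subsequence of "ecabeae"
Greedy scan:
  Position 0 ('e'): no match needed
  Position 1 ('c'): matches sub[0] = 'c'
  Position 2 ('a'): no match needed
  Position 3 ('b'): matches sub[1] = 'b'
  Position 4 ('e'): matches sub[2] = 'e'
  Position 5 ('a'): matches sub[3] = 'a'
  Position 6 ('e'): no match needed
All 4 characters matched => is a subsequence

1


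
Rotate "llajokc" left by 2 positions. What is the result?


Input: "llajokc", rotate left by 2
First 2 characters: "ll"
Remaining characters: "ajokc"
Concatenate remaining + first: "ajokc" + "ll" = "ajokcll"

ajokcll


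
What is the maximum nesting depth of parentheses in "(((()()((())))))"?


Input: "(((()()((())))))"
Tracking depth:
  Position 0 '(': depth becomes 1
  Position 1 '(': depth becomes 2
  Position 2 '(': depth becomes 3
  Position 3 '(': depth becomes 4
  Position 4 ')': depth becomes 3
  Position 5 '(': depth becomes 4
  Position 6 ')': depth becomes 3
  Position 7 '(': depth becomes 4
  Position 8 '(': depth becomes 5
  Position 9 '(': depth becomes 6
  Position 10 ')': depth becomes 5
  Position 11 ')': depth becomes 4
  Position 12 ')': depth becomes 3
  Position 13 ')': depth becomes 2
  Position 14 ')': depth becomes 1
  Position 15 ')': depth becomes 0
Maximum depth reached: 6

6


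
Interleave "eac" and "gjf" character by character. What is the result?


Interleaving "eac" and "gjf":
  Position 0: 'e' from first, 'g' from second => "eg"
  Position 1: 'a' from first, 'j' from second => "aj"
  Position 2: 'c' from first, 'f' from second => "cf"
Result: egajcf

egajcf


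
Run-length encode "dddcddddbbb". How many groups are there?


Input: dddcddddbbb
Scanning for consecutive runs:
  Group 1: 'd' x 3 (positions 0-2)
  Group 2: 'c' x 1 (positions 3-3)
  Group 3: 'd' x 4 (positions 4-7)
  Group 4: 'b' x 3 (positions 8-10)
Total groups: 4

4


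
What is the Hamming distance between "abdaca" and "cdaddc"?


Comparing "abdaca" and "cdaddc" position by position:
  Position 0: 'a' vs 'c' => differ
  Position 1: 'b' vs 'd' => differ
  Position 2: 'd' vs 'a' => differ
  Position 3: 'a' vs 'd' => differ
  Position 4: 'c' vs 'd' => differ
  Position 5: 'a' vs 'c' => differ
Total differences (Hamming distance): 6

6


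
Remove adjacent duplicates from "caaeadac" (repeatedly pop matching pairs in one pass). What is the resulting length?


Input: caaeadac
Stack-based adjacent duplicate removal:
  Read 'c': push. Stack: c
  Read 'a': push. Stack: ca
  Read 'a': matches stack top 'a' => pop. Stack: c
  Read 'e': push. Stack: ce
  Read 'a': push. Stack: cea
  Read 'd': push. Stack: cead
  Read 'a': push. Stack: ceada
  Read 'c': push. Stack: ceadac
Final stack: "ceadac" (length 6)

6


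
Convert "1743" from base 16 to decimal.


Input: "1743" in base 16
Positional expansion:
  Digit '1' (value 1) x 16^3 = 4096
  Digit '7' (value 7) x 16^2 = 1792
  Digit '4' (value 4) x 16^1 = 64
  Digit '3' (value 3) x 16^0 = 3
Sum = 5955

5955


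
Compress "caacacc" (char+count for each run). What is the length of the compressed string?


Input: caacacc
Runs:
  'c' x 1 => "c1"
  'a' x 2 => "a2"
  'c' x 1 => "c1"
  'a' x 1 => "a1"
  'c' x 2 => "c2"
Compressed: "c1a2c1a1c2"
Compressed length: 10

10


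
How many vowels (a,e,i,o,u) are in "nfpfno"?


Input: nfpfno
Checking each character:
  'n' at position 0: consonant
  'f' at position 1: consonant
  'p' at position 2: consonant
  'f' at position 3: consonant
  'n' at position 4: consonant
  'o' at position 5: vowel (running total: 1)
Total vowels: 1

1


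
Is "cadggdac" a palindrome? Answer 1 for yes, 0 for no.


Input: cadggdac
Reversed: cadggdac
  Compare pos 0 ('c') with pos 7 ('c'): match
  Compare pos 1 ('a') with pos 6 ('a'): match
  Compare pos 2 ('d') with pos 5 ('d'): match
  Compare pos 3 ('g') with pos 4 ('g'): match
Result: palindrome

1


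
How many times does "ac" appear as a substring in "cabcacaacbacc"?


Searching for "ac" in "cabcacaacbacc"
Scanning each position:
  Position 0: "ca" => no
  Position 1: "ab" => no
  Position 2: "bc" => no
  Position 3: "ca" => no
  Position 4: "ac" => MATCH
  Position 5: "ca" => no
  Position 6: "aa" => no
  Position 7: "ac" => MATCH
  Position 8: "cb" => no
  Position 9: "ba" => no
  Position 10: "ac" => MATCH
  Position 11: "cc" => no
Total occurrences: 3

3


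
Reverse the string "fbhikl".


Input: fbhikl
Reading characters right to left:
  Position 5: 'l'
  Position 4: 'k'
  Position 3: 'i'
  Position 2: 'h'
  Position 1: 'b'
  Position 0: 'f'
Reversed: lkihbf

lkihbf


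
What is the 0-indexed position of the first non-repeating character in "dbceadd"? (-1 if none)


Input: dbceadd
Character frequencies:
  'a': 1
  'b': 1
  'c': 1
  'd': 3
  'e': 1
Scanning left to right for freq == 1:
  Position 0 ('d'): freq=3, skip
  Position 1 ('b'): unique! => answer = 1

1


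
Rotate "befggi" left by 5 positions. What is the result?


Input: "befggi", rotate left by 5
First 5 characters: "befgg"
Remaining characters: "i"
Concatenate remaining + first: "i" + "befgg" = "ibefgg"

ibefgg


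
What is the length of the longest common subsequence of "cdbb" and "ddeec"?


LCS of "cdbb" and "ddeec"
DP table:
           d    d    e    e    c
      0    0    0    0    0    0
  c   0    0    0    0    0    1
  d   0    1    1    1    1    1
  b   0    1    1    1    1    1
  b   0    1    1    1    1    1
LCS length = dp[4][5] = 1

1


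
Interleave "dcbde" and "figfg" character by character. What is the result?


Interleaving "dcbde" and "figfg":
  Position 0: 'd' from first, 'f' from second => "df"
  Position 1: 'c' from first, 'i' from second => "ci"
  Position 2: 'b' from first, 'g' from second => "bg"
  Position 3: 'd' from first, 'f' from second => "df"
  Position 4: 'e' from first, 'g' from second => "eg"
Result: dfcibgdfeg

dfcibgdfeg


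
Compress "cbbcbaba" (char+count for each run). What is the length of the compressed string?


Input: cbbcbaba
Runs:
  'c' x 1 => "c1"
  'b' x 2 => "b2"
  'c' x 1 => "c1"
  'b' x 1 => "b1"
  'a' x 1 => "a1"
  'b' x 1 => "b1"
  'a' x 1 => "a1"
Compressed: "c1b2c1b1a1b1a1"
Compressed length: 14

14


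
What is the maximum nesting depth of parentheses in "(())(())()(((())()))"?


Input: "(())(())()(((())()))"
Tracking depth:
  Position 0 '(': depth becomes 1
  Position 1 '(': depth becomes 2
  Position 2 ')': depth becomes 1
  Position 3 ')': depth becomes 0
  Position 4 '(': depth becomes 1
  Position 5 '(': depth becomes 2
  Position 6 ')': depth becomes 1
  Position 7 ')': depth becomes 0
  Position 8 '(': depth becomes 1
  Position 9 ')': depth becomes 0
  Position 10 '(': depth becomes 1
  Position 11 '(': depth becomes 2
  Position 12 '(': depth becomes 3
  Position 13 '(': depth becomes 4
  Position 14 ')': depth becomes 3
  Position 15 ')': depth becomes 2
  Position 16 '(': depth becomes 3
  Position 17 ')': depth becomes 2
  Position 18 ')': depth becomes 1
  Position 19 ')': depth becomes 0
Maximum depth reached: 4

4


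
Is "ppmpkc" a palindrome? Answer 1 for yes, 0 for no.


Input: ppmpkc
Reversed: ckpmpp
  Compare pos 0 ('p') with pos 5 ('c'): MISMATCH
  Compare pos 1 ('p') with pos 4 ('k'): MISMATCH
  Compare pos 2 ('m') with pos 3 ('p'): MISMATCH
Result: not a palindrome

0


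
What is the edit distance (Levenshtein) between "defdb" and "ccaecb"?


Computing edit distance: "defdb" -> "ccaecb"
DP table:
           c    c    a    e    c    b
      0    1    2    3    4    5    6
  d   1    1    2    3    4    5    6
  e   2    2    2    3    3    4    5
  f   3    3    3    3    4    4    5
  d   4    4    4    4    4    5    5
  b   5    5    5    5    5    5    5
Edit distance = dp[5][6] = 5

5


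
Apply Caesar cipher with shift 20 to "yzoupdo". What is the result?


Caesar cipher: shift "yzoupdo" by 20
  'y' (pos 24) + 20 = pos 18 = 's'
  'z' (pos 25) + 20 = pos 19 = 't'
  'o' (pos 14) + 20 = pos 8 = 'i'
  'u' (pos 20) + 20 = pos 14 = 'o'
  'p' (pos 15) + 20 = pos 9 = 'j'
  'd' (pos 3) + 20 = pos 23 = 'x'
  'o' (pos 14) + 20 = pos 8 = 'i'
Result: stiojxi

stiojxi


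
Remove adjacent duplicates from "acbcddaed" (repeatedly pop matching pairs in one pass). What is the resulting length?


Input: acbcddaed
Stack-based adjacent duplicate removal:
  Read 'a': push. Stack: a
  Read 'c': push. Stack: ac
  Read 'b': push. Stack: acb
  Read 'c': push. Stack: acbc
  Read 'd': push. Stack: acbcd
  Read 'd': matches stack top 'd' => pop. Stack: acbc
  Read 'a': push. Stack: acbca
  Read 'e': push. Stack: acbcae
  Read 'd': push. Stack: acbcaed
Final stack: "acbcaed" (length 7)

7


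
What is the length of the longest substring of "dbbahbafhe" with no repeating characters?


Input: "dbbahbafhe"
Sliding window (track last position of each char):
  Position 0 ('d'): window [0,0] length 1 -- new best
  Position 1 ('b'): window [0,1] length 2 -- new best
  Position 2 ('b'): repeat (last at 1), move window start to 2
  Position 2 ('b'): window [2,2] length 1
  Position 3 ('a'): window [2,3] length 2
  Position 4 ('h'): window [2,4] length 3 -- new best
  Position 5 ('b'): repeat (last at 2), move window start to 3
  Position 5 ('b'): window [3,5] length 3
  Position 6 ('a'): repeat (last at 3), move window start to 4
  Position 6 ('a'): window [4,6] length 3
  Position 7 ('f'): window [4,7] length 4 -- new best
  Position 8 ('h'): repeat (last at 4), move window start to 5
  Position 8 ('h'): window [5,8] length 4
  Position 9 ('e'): window [5,9] length 5 -- new best
Longest substring with no repeats: "bafhe" with length 5

5


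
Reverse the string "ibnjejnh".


Input: ibnjejnh
Reading characters right to left:
  Position 7: 'h'
  Position 6: 'n'
  Position 5: 'j'
  Position 4: 'e'
  Position 3: 'j'
  Position 2: 'n'
  Position 1: 'b'
  Position 0: 'i'
Reversed: hnjejnbi

hnjejnbi


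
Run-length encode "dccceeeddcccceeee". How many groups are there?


Input: dccceeeddcccceeee
Scanning for consecutive runs:
  Group 1: 'd' x 1 (positions 0-0)
  Group 2: 'c' x 3 (positions 1-3)
  Group 3: 'e' x 3 (positions 4-6)
  Group 4: 'd' x 2 (positions 7-8)
  Group 5: 'c' x 4 (positions 9-12)
  Group 6: 'e' x 4 (positions 13-16)
Total groups: 6

6


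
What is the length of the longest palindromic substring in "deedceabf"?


Input: "deedceabf"
Checking substrings for palindromes:
  [0:4] "deed" (len 4) => palindrome
  [1:3] "ee" (len 2) => palindrome
Longest palindromic substring: "deed" with length 4

4


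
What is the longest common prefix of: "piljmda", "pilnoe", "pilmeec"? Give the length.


Words: piljmda, pilnoe, pilmeec
  Position 0: all 'p' => match
  Position 1: all 'i' => match
  Position 2: all 'l' => match
  Position 3: ('j', 'n', 'm') => mismatch, stop
LCP = "pil" (length 3)

3


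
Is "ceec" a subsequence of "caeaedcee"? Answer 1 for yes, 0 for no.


Check if "ceec" is a subsequence of "caeaedcee"
Greedy scan:
  Position 0 ('c'): matches sub[0] = 'c'
  Position 1 ('a'): no match needed
  Position 2 ('e'): matches sub[1] = 'e'
  Position 3 ('a'): no match needed
  Position 4 ('e'): matches sub[2] = 'e'
  Position 5 ('d'): no match needed
  Position 6 ('c'): matches sub[3] = 'c'
  Position 7 ('e'): no match needed
  Position 8 ('e'): no match needed
All 4 characters matched => is a subsequence

1


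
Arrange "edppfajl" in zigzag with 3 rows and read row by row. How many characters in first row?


Zigzag "edppfajl" into 3 rows:
Placing characters:
  'e' => row 0
  'd' => row 1
  'p' => row 2
  'p' => row 1
  'f' => row 0
  'a' => row 1
  'j' => row 2
  'l' => row 1
Rows:
  Row 0: "ef"
  Row 1: "dpal"
  Row 2: "pj"
First row length: 2

2


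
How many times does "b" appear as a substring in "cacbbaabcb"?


Searching for "b" in "cacbbaabcb"
Scanning each position:
  Position 0: "c" => no
  Position 1: "a" => no
  Position 2: "c" => no
  Position 3: "b" => MATCH
  Position 4: "b" => MATCH
  Position 5: "a" => no
  Position 6: "a" => no
  Position 7: "b" => MATCH
  Position 8: "c" => no
  Position 9: "b" => MATCH
Total occurrences: 4

4


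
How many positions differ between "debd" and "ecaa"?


Comparing "debd" and "ecaa" position by position:
  Position 0: 'd' vs 'e' => DIFFER
  Position 1: 'e' vs 'c' => DIFFER
  Position 2: 'b' vs 'a' => DIFFER
  Position 3: 'd' vs 'a' => DIFFER
Positions that differ: 4

4


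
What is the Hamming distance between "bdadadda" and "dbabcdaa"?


Comparing "bdadadda" and "dbabcdaa" position by position:
  Position 0: 'b' vs 'd' => differ
  Position 1: 'd' vs 'b' => differ
  Position 2: 'a' vs 'a' => same
  Position 3: 'd' vs 'b' => differ
  Position 4: 'a' vs 'c' => differ
  Position 5: 'd' vs 'd' => same
  Position 6: 'd' vs 'a' => differ
  Position 7: 'a' vs 'a' => same
Total differences (Hamming distance): 5

5


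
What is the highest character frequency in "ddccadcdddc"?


Input: ddccadcdddc
Character counts:
  'a': 1
  'c': 4
  'd': 6
Maximum frequency: 6

6


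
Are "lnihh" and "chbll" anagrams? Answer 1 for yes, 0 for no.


Strings: "lnihh", "chbll"
Sorted first:  hhiln
Sorted second: bchll
Differ at position 0: 'h' vs 'b' => not anagrams

0


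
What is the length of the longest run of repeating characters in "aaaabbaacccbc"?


Input: "aaaabbaacccbc"
Scanning for longest run:
  Position 1 ('a'): continues run of 'a', length=2
  Position 2 ('a'): continues run of 'a', length=3
  Position 3 ('a'): continues run of 'a', length=4
  Position 4 ('b'): new char, reset run to 1
  Position 5 ('b'): continues run of 'b', length=2
  Position 6 ('a'): new char, reset run to 1
  Position 7 ('a'): continues run of 'a', length=2
  Position 8 ('c'): new char, reset run to 1
  Position 9 ('c'): continues run of 'c', length=2
  Position 10 ('c'): continues run of 'c', length=3
  Position 11 ('b'): new char, reset run to 1
  Position 12 ('c'): new char, reset run to 1
Longest run: 'a' with length 4

4


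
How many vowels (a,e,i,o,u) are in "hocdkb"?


Input: hocdkb
Checking each character:
  'h' at position 0: consonant
  'o' at position 1: vowel (running total: 1)
  'c' at position 2: consonant
  'd' at position 3: consonant
  'k' at position 4: consonant
  'b' at position 5: consonant
Total vowels: 1

1


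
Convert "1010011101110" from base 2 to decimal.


Input: "1010011101110" in base 2
Positional expansion:
  Digit '1' (value 1) x 2^12 = 4096
  Digit '0' (value 0) x 2^11 = 0
  Digit '1' (value 1) x 2^10 = 1024
  Digit '0' (value 0) x 2^9 = 0
  Digit '0' (value 0) x 2^8 = 0
  Digit '1' (value 1) x 2^7 = 128
  Digit '1' (value 1) x 2^6 = 64
  Digit '1' (value 1) x 2^5 = 32
  Digit '0' (value 0) x 2^4 = 0
  Digit '1' (value 1) x 2^3 = 8
  Digit '1' (value 1) x 2^2 = 4
  Digit '1' (value 1) x 2^1 = 2
  Digit '0' (value 0) x 2^0 = 0
Sum = 5358

5358


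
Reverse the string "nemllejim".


Input: nemllejim
Reading characters right to left:
  Position 8: 'm'
  Position 7: 'i'
  Position 6: 'j'
  Position 5: 'e'
  Position 4: 'l'
  Position 3: 'l'
  Position 2: 'm'
  Position 1: 'e'
  Position 0: 'n'
Reversed: mijellmen

mijellmen


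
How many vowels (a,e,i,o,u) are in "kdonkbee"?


Input: kdonkbee
Checking each character:
  'k' at position 0: consonant
  'd' at position 1: consonant
  'o' at position 2: vowel (running total: 1)
  'n' at position 3: consonant
  'k' at position 4: consonant
  'b' at position 5: consonant
  'e' at position 6: vowel (running total: 2)
  'e' at position 7: vowel (running total: 3)
Total vowels: 3

3


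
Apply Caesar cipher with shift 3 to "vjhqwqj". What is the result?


Caesar cipher: shift "vjhqwqj" by 3
  'v' (pos 21) + 3 = pos 24 = 'y'
  'j' (pos 9) + 3 = pos 12 = 'm'
  'h' (pos 7) + 3 = pos 10 = 'k'
  'q' (pos 16) + 3 = pos 19 = 't'
  'w' (pos 22) + 3 = pos 25 = 'z'
  'q' (pos 16) + 3 = pos 19 = 't'
  'j' (pos 9) + 3 = pos 12 = 'm'
Result: ymktztm

ymktztm


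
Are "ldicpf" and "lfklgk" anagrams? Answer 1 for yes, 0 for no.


Strings: "ldicpf", "lfklgk"
Sorted first:  cdfilp
Sorted second: fgkkll
Differ at position 0: 'c' vs 'f' => not anagrams

0


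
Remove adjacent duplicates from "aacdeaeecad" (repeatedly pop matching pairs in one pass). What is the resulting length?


Input: aacdeaeecad
Stack-based adjacent duplicate removal:
  Read 'a': push. Stack: a
  Read 'a': matches stack top 'a' => pop. Stack: (empty)
  Read 'c': push. Stack: c
  Read 'd': push. Stack: cd
  Read 'e': push. Stack: cde
  Read 'a': push. Stack: cdea
  Read 'e': push. Stack: cdeae
  Read 'e': matches stack top 'e' => pop. Stack: cdea
  Read 'c': push. Stack: cdeac
  Read 'a': push. Stack: cdeaca
  Read 'd': push. Stack: cdeacad
Final stack: "cdeacad" (length 7)

7


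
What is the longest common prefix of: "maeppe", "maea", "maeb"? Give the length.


Words: maeppe, maea, maeb
  Position 0: all 'm' => match
  Position 1: all 'a' => match
  Position 2: all 'e' => match
  Position 3: ('p', 'a', 'b') => mismatch, stop
LCP = "mae" (length 3)

3


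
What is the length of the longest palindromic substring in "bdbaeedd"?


Input: "bdbaeedd"
Checking substrings for palindromes:
  [0:3] "bdb" (len 3) => palindrome
  [4:6] "ee" (len 2) => palindrome
  [6:8] "dd" (len 2) => palindrome
Longest palindromic substring: "bdb" with length 3

3


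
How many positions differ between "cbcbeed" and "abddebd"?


Comparing "cbcbeed" and "abddebd" position by position:
  Position 0: 'c' vs 'a' => DIFFER
  Position 1: 'b' vs 'b' => same
  Position 2: 'c' vs 'd' => DIFFER
  Position 3: 'b' vs 'd' => DIFFER
  Position 4: 'e' vs 'e' => same
  Position 5: 'e' vs 'b' => DIFFER
  Position 6: 'd' vs 'd' => same
Positions that differ: 4

4


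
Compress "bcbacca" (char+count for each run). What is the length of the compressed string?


Input: bcbacca
Runs:
  'b' x 1 => "b1"
  'c' x 1 => "c1"
  'b' x 1 => "b1"
  'a' x 1 => "a1"
  'c' x 2 => "c2"
  'a' x 1 => "a1"
Compressed: "b1c1b1a1c2a1"
Compressed length: 12

12


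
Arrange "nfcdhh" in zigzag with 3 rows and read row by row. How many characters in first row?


Zigzag "nfcdhh" into 3 rows:
Placing characters:
  'n' => row 0
  'f' => row 1
  'c' => row 2
  'd' => row 1
  'h' => row 0
  'h' => row 1
Rows:
  Row 0: "nh"
  Row 1: "fdh"
  Row 2: "c"
First row length: 2

2


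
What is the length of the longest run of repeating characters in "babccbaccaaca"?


Input: "babccbaccaaca"
Scanning for longest run:
  Position 1 ('a'): new char, reset run to 1
  Position 2 ('b'): new char, reset run to 1
  Position 3 ('c'): new char, reset run to 1
  Position 4 ('c'): continues run of 'c', length=2
  Position 5 ('b'): new char, reset run to 1
  Position 6 ('a'): new char, reset run to 1
  Position 7 ('c'): new char, reset run to 1
  Position 8 ('c'): continues run of 'c', length=2
  Position 9 ('a'): new char, reset run to 1
  Position 10 ('a'): continues run of 'a', length=2
  Position 11 ('c'): new char, reset run to 1
  Position 12 ('a'): new char, reset run to 1
Longest run: 'c' with length 2

2


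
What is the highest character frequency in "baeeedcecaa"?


Input: baeeedcecaa
Character counts:
  'a': 3
  'b': 1
  'c': 2
  'd': 1
  'e': 4
Maximum frequency: 4

4


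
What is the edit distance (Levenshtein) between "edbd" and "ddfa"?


Computing edit distance: "edbd" -> "ddfa"
DP table:
           d    d    f    a
      0    1    2    3    4
  e   1    1    2    3    4
  d   2    1    1    2    3
  b   3    2    2    2    3
  d   4    3    2    3    3
Edit distance = dp[4][4] = 3

3


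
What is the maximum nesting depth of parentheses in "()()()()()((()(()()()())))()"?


Input: "()()()()()((()(()()()())))()"
Tracking depth:
  Position 0 '(': depth becomes 1
  Position 1 ')': depth becomes 0
  Position 2 '(': depth becomes 1
  Position 3 ')': depth becomes 0
  Position 4 '(': depth becomes 1
  Position 5 ')': depth becomes 0
  Position 6 '(': depth becomes 1
  Position 7 ')': depth becomes 0
  Position 8 '(': depth becomes 1
  Position 9 ')': depth becomes 0
  Position 10 '(': depth becomes 1
  Position 11 '(': depth becomes 2
  Position 12 '(': depth becomes 3
  Position 13 ')': depth becomes 2
  Position 14 '(': depth becomes 3
  Position 15 '(': depth becomes 4
  Position 16 ')': depth becomes 3
  Position 17 '(': depth becomes 4
  Position 18 ')': depth becomes 3
  Position 19 '(': depth becomes 4
  Position 20 ')': depth becomes 3
  Position 21 '(': depth becomes 4
  Position 22 ')': depth becomes 3
  Position 23 ')': depth becomes 2
  Position 24 ')': depth becomes 1
  Position 25 ')': depth becomes 0
  Position 26 '(': depth becomes 1
  Position 27 ')': depth becomes 0
Maximum depth reached: 4

4


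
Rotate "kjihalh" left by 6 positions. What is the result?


Input: "kjihalh", rotate left by 6
First 6 characters: "kjihal"
Remaining characters: "h"
Concatenate remaining + first: "h" + "kjihal" = "hkjihal"

hkjihal


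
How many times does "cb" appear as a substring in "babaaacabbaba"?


Searching for "cb" in "babaaacabbaba"
Scanning each position:
  Position 0: "ba" => no
  Position 1: "ab" => no
  Position 2: "ba" => no
  Position 3: "aa" => no
  Position 4: "aa" => no
  Position 5: "ac" => no
  Position 6: "ca" => no
  Position 7: "ab" => no
  Position 8: "bb" => no
  Position 9: "ba" => no
  Position 10: "ab" => no
  Position 11: "ba" => no
Total occurrences: 0

0


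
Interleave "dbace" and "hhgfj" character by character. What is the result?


Interleaving "dbace" and "hhgfj":
  Position 0: 'd' from first, 'h' from second => "dh"
  Position 1: 'b' from first, 'h' from second => "bh"
  Position 2: 'a' from first, 'g' from second => "ag"
  Position 3: 'c' from first, 'f' from second => "cf"
  Position 4: 'e' from first, 'j' from second => "ej"
Result: dhbhagcfej

dhbhagcfej


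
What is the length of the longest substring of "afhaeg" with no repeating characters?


Input: "afhaeg"
Sliding window (track last position of each char):
  Position 0 ('a'): window [0,0] length 1 -- new best
  Position 1 ('f'): window [0,1] length 2 -- new best
  Position 2 ('h'): window [0,2] length 3 -- new best
  Position 3 ('a'): repeat (last at 0), move window start to 1
  Position 3 ('a'): window [1,3] length 3
  Position 4 ('e'): window [1,4] length 4 -- new best
  Position 5 ('g'): window [1,5] length 5 -- new best
Longest substring with no repeats: "fhaeg" with length 5

5


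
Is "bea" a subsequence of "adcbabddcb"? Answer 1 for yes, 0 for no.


Check if "bea" is a subsequence of "adcbabddcb"
Greedy scan:
  Position 0 ('a'): no match needed
  Position 1 ('d'): no match needed
  Position 2 ('c'): no match needed
  Position 3 ('b'): matches sub[0] = 'b'
  Position 4 ('a'): no match needed
  Position 5 ('b'): no match needed
  Position 6 ('d'): no match needed
  Position 7 ('d'): no match needed
  Position 8 ('c'): no match needed
  Position 9 ('b'): no match needed
Only matched 1/3 characters => not a subsequence

0


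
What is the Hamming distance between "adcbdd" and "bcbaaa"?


Comparing "adcbdd" and "bcbaaa" position by position:
  Position 0: 'a' vs 'b' => differ
  Position 1: 'd' vs 'c' => differ
  Position 2: 'c' vs 'b' => differ
  Position 3: 'b' vs 'a' => differ
  Position 4: 'd' vs 'a' => differ
  Position 5: 'd' vs 'a' => differ
Total differences (Hamming distance): 6

6


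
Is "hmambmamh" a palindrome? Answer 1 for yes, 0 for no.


Input: hmambmamh
Reversed: hmambmamh
  Compare pos 0 ('h') with pos 8 ('h'): match
  Compare pos 1 ('m') with pos 7 ('m'): match
  Compare pos 2 ('a') with pos 6 ('a'): match
  Compare pos 3 ('m') with pos 5 ('m'): match
Result: palindrome

1


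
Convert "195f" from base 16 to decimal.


Input: "195f" in base 16
Positional expansion:
  Digit '1' (value 1) x 16^3 = 4096
  Digit '9' (value 9) x 16^2 = 2304
  Digit '5' (value 5) x 16^1 = 80
  Digit 'f' (value 15) x 16^0 = 15
Sum = 6495

6495


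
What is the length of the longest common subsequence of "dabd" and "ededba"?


LCS of "dabd" and "ededba"
DP table:
           e    d    e    d    b    a
      0    0    0    0    0    0    0
  d   0    0    1    1    1    1    1
  a   0    0    1    1    1    1    2
  b   0    0    1    1    1    2    2
  d   0    0    1    1    2    2    2
LCS length = dp[4][6] = 2

2


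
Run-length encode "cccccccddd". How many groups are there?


Input: cccccccddd
Scanning for consecutive runs:
  Group 1: 'c' x 7 (positions 0-6)
  Group 2: 'd' x 3 (positions 7-9)
Total groups: 2

2


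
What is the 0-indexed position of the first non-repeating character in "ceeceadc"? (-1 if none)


Input: ceeceadc
Character frequencies:
  'a': 1
  'c': 3
  'd': 1
  'e': 3
Scanning left to right for freq == 1:
  Position 0 ('c'): freq=3, skip
  Position 1 ('e'): freq=3, skip
  Position 2 ('e'): freq=3, skip
  Position 3 ('c'): freq=3, skip
  Position 4 ('e'): freq=3, skip
  Position 5 ('a'): unique! => answer = 5

5


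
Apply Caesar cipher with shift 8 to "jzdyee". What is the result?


Caesar cipher: shift "jzdyee" by 8
  'j' (pos 9) + 8 = pos 17 = 'r'
  'z' (pos 25) + 8 = pos 7 = 'h'
  'd' (pos 3) + 8 = pos 11 = 'l'
  'y' (pos 24) + 8 = pos 6 = 'g'
  'e' (pos 4) + 8 = pos 12 = 'm'
  'e' (pos 4) + 8 = pos 12 = 'm'
Result: rhlgmm

rhlgmm


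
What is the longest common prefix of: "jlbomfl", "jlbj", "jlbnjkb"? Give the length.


Words: jlbomfl, jlbj, jlbnjkb
  Position 0: all 'j' => match
  Position 1: all 'l' => match
  Position 2: all 'b' => match
  Position 3: ('o', 'j', 'n') => mismatch, stop
LCP = "jlb" (length 3)

3


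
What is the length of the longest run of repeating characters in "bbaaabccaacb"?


Input: "bbaaabccaacb"
Scanning for longest run:
  Position 1 ('b'): continues run of 'b', length=2
  Position 2 ('a'): new char, reset run to 1
  Position 3 ('a'): continues run of 'a', length=2
  Position 4 ('a'): continues run of 'a', length=3
  Position 5 ('b'): new char, reset run to 1
  Position 6 ('c'): new char, reset run to 1
  Position 7 ('c'): continues run of 'c', length=2
  Position 8 ('a'): new char, reset run to 1
  Position 9 ('a'): continues run of 'a', length=2
  Position 10 ('c'): new char, reset run to 1
  Position 11 ('b'): new char, reset run to 1
Longest run: 'a' with length 3

3


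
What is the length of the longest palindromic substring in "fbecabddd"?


Input: "fbecabddd"
Checking substrings for palindromes:
  [6:9] "ddd" (len 3) => palindrome
  [6:8] "dd" (len 2) => palindrome
  [7:9] "dd" (len 2) => palindrome
Longest palindromic substring: "ddd" with length 3

3


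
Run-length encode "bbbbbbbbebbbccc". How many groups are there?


Input: bbbbbbbbebbbccc
Scanning for consecutive runs:
  Group 1: 'b' x 8 (positions 0-7)
  Group 2: 'e' x 1 (positions 8-8)
  Group 3: 'b' x 3 (positions 9-11)
  Group 4: 'c' x 3 (positions 12-14)
Total groups: 4

4


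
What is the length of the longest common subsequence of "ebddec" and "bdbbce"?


LCS of "ebddec" and "bdbbce"
DP table:
           b    d    b    b    c    e
      0    0    0    0    0    0    0
  e   0    0    0    0    0    0    1
  b   0    1    1    1    1    1    1
  d   0    1    2    2    2    2    2
  d   0    1    2    2    2    2    2
  e   0    1    2    2    2    2    3
  c   0    1    2    2    2    3    3
LCS length = dp[6][6] = 3

3


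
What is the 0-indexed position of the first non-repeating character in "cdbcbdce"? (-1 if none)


Input: cdbcbdce
Character frequencies:
  'b': 2
  'c': 3
  'd': 2
  'e': 1
Scanning left to right for freq == 1:
  Position 0 ('c'): freq=3, skip
  Position 1 ('d'): freq=2, skip
  Position 2 ('b'): freq=2, skip
  Position 3 ('c'): freq=3, skip
  Position 4 ('b'): freq=2, skip
  Position 5 ('d'): freq=2, skip
  Position 6 ('c'): freq=3, skip
  Position 7 ('e'): unique! => answer = 7

7


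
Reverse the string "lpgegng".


Input: lpgegng
Reading characters right to left:
  Position 6: 'g'
  Position 5: 'n'
  Position 4: 'g'
  Position 3: 'e'
  Position 2: 'g'
  Position 1: 'p'
  Position 0: 'l'
Reversed: gngegpl

gngegpl


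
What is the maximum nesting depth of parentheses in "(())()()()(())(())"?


Input: "(())()()()(())(())"
Tracking depth:
  Position 0 '(': depth becomes 1
  Position 1 '(': depth becomes 2
  Position 2 ')': depth becomes 1
  Position 3 ')': depth becomes 0
  Position 4 '(': depth becomes 1
  Position 5 ')': depth becomes 0
  Position 6 '(': depth becomes 1
  Position 7 ')': depth becomes 0
  Position 8 '(': depth becomes 1
  Position 9 ')': depth becomes 0
  Position 10 '(': depth becomes 1
  Position 11 '(': depth becomes 2
  Position 12 ')': depth becomes 1
  Position 13 ')': depth becomes 0
  Position 14 '(': depth becomes 1
  Position 15 '(': depth becomes 2
  Position 16 ')': depth becomes 1
  Position 17 ')': depth becomes 0
Maximum depth reached: 2

2


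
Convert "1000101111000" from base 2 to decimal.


Input: "1000101111000" in base 2
Positional expansion:
  Digit '1' (value 1) x 2^12 = 4096
  Digit '0' (value 0) x 2^11 = 0
  Digit '0' (value 0) x 2^10 = 0
  Digit '0' (value 0) x 2^9 = 0
  Digit '1' (value 1) x 2^8 = 256
  Digit '0' (value 0) x 2^7 = 0
  Digit '1' (value 1) x 2^6 = 64
  Digit '1' (value 1) x 2^5 = 32
  Digit '1' (value 1) x 2^4 = 16
  Digit '1' (value 1) x 2^3 = 8
  Digit '0' (value 0) x 2^2 = 0
  Digit '0' (value 0) x 2^1 = 0
  Digit '0' (value 0) x 2^0 = 0
Sum = 4472

4472


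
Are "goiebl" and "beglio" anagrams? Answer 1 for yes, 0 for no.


Strings: "goiebl", "beglio"
Sorted first:  begilo
Sorted second: begilo
Sorted forms match => anagrams

1


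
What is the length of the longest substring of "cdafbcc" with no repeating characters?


Input: "cdafbcc"
Sliding window (track last position of each char):
  Position 0 ('c'): window [0,0] length 1 -- new best
  Position 1 ('d'): window [0,1] length 2 -- new best
  Position 2 ('a'): window [0,2] length 3 -- new best
  Position 3 ('f'): window [0,3] length 4 -- new best
  Position 4 ('b'): window [0,4] length 5 -- new best
  Position 5 ('c'): repeat (last at 0), move window start to 1
  Position 5 ('c'): window [1,5] length 5
  Position 6 ('c'): repeat (last at 5), move window start to 6
  Position 6 ('c'): window [6,6] length 1
Longest substring with no repeats: "cdafb" with length 5

5


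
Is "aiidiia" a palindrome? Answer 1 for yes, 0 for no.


Input: aiidiia
Reversed: aiidiia
  Compare pos 0 ('a') with pos 6 ('a'): match
  Compare pos 1 ('i') with pos 5 ('i'): match
  Compare pos 2 ('i') with pos 4 ('i'): match
Result: palindrome

1


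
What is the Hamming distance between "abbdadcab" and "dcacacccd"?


Comparing "abbdadcab" and "dcacacccd" position by position:
  Position 0: 'a' vs 'd' => differ
  Position 1: 'b' vs 'c' => differ
  Position 2: 'b' vs 'a' => differ
  Position 3: 'd' vs 'c' => differ
  Position 4: 'a' vs 'a' => same
  Position 5: 'd' vs 'c' => differ
  Position 6: 'c' vs 'c' => same
  Position 7: 'a' vs 'c' => differ
  Position 8: 'b' vs 'd' => differ
Total differences (Hamming distance): 7

7
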